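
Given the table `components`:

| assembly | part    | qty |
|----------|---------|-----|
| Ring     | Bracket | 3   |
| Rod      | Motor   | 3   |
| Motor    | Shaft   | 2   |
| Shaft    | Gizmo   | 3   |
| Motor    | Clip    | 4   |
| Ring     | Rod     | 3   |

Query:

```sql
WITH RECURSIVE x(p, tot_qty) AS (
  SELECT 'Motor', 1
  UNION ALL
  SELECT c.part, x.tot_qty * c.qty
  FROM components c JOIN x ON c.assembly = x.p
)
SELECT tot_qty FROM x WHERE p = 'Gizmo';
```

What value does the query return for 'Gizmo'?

6

Base: (Motor, tot_qty=1).
Iteration 1: components of {Motor} -> Clip = 1*4 = 4, Shaft = 1*2 = 2.
Iteration 2: components of {Clip,Shaft} -> Gizmo = 2*3 = 6.
Iteration 3: no further components; recursion stops.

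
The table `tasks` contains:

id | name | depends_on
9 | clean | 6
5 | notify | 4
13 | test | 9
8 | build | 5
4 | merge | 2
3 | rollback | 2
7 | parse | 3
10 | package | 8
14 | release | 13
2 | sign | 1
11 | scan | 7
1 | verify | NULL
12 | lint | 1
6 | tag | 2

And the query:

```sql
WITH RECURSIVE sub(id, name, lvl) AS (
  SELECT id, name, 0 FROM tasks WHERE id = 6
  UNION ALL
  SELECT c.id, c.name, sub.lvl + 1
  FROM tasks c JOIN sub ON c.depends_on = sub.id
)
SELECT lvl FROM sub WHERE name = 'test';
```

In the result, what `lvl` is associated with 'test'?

Base: id=6 (tag) at lvl 0.
Iteration 1: rows with depends_on in {6} -> clean (id 9, lvl 1).
Iteration 2: rows with depends_on in {9} -> test (id 13, lvl 2).
Iteration 3: rows with depends_on in {13} -> release (id 14, lvl 3).
Iteration 4: no rows with depends_on in {14}; recursion stops.

2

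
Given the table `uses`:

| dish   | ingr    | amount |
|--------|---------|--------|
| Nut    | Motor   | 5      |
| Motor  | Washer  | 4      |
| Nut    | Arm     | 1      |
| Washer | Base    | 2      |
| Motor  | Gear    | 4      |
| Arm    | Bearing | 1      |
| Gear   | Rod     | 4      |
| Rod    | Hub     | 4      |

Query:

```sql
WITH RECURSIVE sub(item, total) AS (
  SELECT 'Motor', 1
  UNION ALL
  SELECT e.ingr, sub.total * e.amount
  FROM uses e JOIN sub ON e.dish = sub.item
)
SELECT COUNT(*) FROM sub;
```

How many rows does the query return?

6

Base: (Motor, total=1).
Iteration 1: components of {Motor} -> Gear = 1*4 = 4, Washer = 1*4 = 4.
Iteration 2: components of {Gear,Washer} -> Base = 4*2 = 8, Rod = 4*4 = 16.
Iteration 3: components of {Base,Rod} -> Hub = 16*4 = 64.
Iteration 4: no further components; recursion stops.
Total rows emitted: 6.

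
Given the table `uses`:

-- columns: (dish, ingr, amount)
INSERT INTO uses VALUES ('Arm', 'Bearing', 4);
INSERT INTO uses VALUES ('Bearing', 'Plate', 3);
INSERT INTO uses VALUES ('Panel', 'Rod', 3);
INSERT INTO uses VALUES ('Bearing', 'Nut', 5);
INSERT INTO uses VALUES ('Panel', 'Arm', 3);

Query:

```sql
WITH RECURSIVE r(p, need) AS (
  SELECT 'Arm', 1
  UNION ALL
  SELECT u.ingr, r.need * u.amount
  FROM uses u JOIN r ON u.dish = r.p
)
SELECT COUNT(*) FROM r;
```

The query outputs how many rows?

Base: (Arm, need=1).
Iteration 1: components of {Arm} -> Bearing = 1*4 = 4.
Iteration 2: components of {Bearing} -> Nut = 4*5 = 20, Plate = 4*3 = 12.
Iteration 3: no further components; recursion stops.
Total rows emitted: 4.

4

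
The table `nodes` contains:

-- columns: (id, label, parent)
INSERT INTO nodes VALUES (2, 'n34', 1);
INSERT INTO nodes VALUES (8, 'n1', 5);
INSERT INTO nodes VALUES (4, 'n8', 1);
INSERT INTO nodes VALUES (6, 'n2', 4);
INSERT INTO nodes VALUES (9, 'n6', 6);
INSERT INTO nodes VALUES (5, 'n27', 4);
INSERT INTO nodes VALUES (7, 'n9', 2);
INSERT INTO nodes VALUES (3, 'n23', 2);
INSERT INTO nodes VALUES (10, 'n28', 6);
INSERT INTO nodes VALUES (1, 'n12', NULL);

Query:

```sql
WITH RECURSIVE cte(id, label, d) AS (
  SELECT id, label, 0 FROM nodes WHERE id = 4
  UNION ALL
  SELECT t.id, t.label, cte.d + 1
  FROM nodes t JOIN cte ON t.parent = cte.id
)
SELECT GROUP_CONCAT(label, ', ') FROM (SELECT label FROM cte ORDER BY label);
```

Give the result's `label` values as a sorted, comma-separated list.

Base: id=4 (n8) at d 0.
Iteration 1: rows with parent in {4} -> n27 (id 5, d 1), n2 (id 6, d 1).
Iteration 2: rows with parent in {5,6} -> n1 (id 8, d 2), n6 (id 9, d 2), n28 (id 10, d 2).
Iteration 3: no rows with parent in {8,9,10}; recursion stops.

n1, n2, n27, n28, n6, n8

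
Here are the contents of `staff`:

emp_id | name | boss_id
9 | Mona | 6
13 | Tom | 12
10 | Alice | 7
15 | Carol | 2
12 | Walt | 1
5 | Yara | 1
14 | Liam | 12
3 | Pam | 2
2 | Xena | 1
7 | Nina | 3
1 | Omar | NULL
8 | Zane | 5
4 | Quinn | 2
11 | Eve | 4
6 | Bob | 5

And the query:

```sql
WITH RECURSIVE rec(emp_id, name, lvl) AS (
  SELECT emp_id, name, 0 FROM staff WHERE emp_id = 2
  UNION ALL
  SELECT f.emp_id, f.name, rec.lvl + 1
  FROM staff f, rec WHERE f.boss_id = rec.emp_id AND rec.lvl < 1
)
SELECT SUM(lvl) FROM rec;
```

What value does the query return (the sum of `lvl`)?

3

Base: emp_id=2 (Xena) at lvl 0.
Iteration 1: rows with boss_id in {2} -> Pam (id 3, lvl 1), Quinn (id 4, lvl 1), Carol (id 15, lvl 1).
Iteration 2: lvl < 1 fails for all current rows; recursion stops.
SUM(lvl) = 0 + 1 + 1 + 1 = 3.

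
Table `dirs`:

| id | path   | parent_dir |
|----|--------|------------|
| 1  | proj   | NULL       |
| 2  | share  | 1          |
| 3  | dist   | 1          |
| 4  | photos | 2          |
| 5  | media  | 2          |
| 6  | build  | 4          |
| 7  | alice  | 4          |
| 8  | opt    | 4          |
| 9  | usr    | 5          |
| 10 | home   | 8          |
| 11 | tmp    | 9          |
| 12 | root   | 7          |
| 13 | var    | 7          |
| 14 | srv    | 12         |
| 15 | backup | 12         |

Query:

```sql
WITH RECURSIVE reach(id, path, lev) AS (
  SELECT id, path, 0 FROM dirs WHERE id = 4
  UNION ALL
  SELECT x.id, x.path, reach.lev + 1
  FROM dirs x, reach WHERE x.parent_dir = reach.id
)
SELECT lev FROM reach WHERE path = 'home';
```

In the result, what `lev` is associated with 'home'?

2

Base: id=4 (photos) at lev 0.
Iteration 1: rows with parent_dir in {4} -> build (id 6, lev 1), alice (id 7, lev 1), opt (id 8, lev 1).
Iteration 2: rows with parent_dir in {6,7,8} -> home (id 10, lev 2), root (id 12, lev 2), var (id 13, lev 2).
Iteration 3: rows with parent_dir in {10,12,13} -> srv (id 14, lev 3), backup (id 15, lev 3).
Iteration 4: no rows with parent_dir in {14,15}; recursion stops.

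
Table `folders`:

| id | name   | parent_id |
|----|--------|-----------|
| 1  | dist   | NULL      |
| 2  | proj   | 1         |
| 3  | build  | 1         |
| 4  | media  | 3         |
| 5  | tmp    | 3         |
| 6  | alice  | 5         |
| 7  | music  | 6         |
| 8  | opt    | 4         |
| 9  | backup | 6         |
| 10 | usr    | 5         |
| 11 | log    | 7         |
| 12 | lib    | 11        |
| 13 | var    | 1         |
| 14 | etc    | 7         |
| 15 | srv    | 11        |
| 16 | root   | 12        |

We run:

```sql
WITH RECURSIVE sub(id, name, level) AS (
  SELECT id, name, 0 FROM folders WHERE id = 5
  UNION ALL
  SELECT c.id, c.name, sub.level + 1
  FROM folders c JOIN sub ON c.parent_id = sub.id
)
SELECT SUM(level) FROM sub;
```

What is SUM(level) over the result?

25

Base: id=5 (tmp) at level 0.
Iteration 1: rows with parent_id in {5} -> alice (id 6, level 1), usr (id 10, level 1).
Iteration 2: rows with parent_id in {6,10} -> music (id 7, level 2), backup (id 9, level 2).
Iteration 3: rows with parent_id in {7,9} -> log (id 11, level 3), etc (id 14, level 3).
Iteration 4: rows with parent_id in {11,14} -> lib (id 12, level 4), srv (id 15, level 4).
Iteration 5: rows with parent_id in {12,15} -> root (id 16, level 5).
Iteration 6: no rows with parent_id in {16}; recursion stops.
SUM(level) = 0 + 1 + 1 + 2 + 2 + 3 + 3 + 4 + 4 + 5 = 25.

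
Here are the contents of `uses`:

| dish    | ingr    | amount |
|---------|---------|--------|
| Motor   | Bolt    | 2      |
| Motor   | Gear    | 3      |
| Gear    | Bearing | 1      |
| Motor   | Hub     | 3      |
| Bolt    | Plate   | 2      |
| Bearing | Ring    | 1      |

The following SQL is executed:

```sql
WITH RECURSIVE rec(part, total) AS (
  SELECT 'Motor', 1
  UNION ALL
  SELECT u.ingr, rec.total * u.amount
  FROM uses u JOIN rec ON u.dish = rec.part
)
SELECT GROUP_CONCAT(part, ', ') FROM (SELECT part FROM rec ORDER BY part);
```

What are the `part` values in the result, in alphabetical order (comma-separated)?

Base: (Motor, total=1).
Iteration 1: components of {Motor} -> Bolt = 1*2 = 2, Gear = 1*3 = 3, Hub = 1*3 = 3.
Iteration 2: components of {Bolt,Gear,Hub} -> Bearing = 3*1 = 3, Plate = 2*2 = 4.
Iteration 3: components of {Bearing,Plate} -> Ring = 3*1 = 3.
Iteration 4: no further components; recursion stops.

Bearing, Bolt, Gear, Hub, Motor, Plate, Ring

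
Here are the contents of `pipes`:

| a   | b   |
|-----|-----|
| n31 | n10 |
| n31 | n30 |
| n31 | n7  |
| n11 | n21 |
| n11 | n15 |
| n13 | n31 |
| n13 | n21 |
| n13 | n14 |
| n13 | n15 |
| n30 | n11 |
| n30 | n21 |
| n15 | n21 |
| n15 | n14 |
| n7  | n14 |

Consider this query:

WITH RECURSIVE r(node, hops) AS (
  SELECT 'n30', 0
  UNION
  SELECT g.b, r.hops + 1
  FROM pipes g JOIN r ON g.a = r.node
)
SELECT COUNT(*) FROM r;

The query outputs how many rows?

Base: (n30, hops=0).
Iteration 1: edges from {n30} -> (n11, hops=1), (n21, hops=1).
Iteration 2: edges from {n11,n21} -> (n15, hops=2), (n21, hops=2).
Iteration 3: edges from {n15,n21} -> (n14, hops=3), (n21, hops=3).
Iteration 4: no outgoing edges from {n14,n21}; recursion stops.
Total rows emitted: 7.

7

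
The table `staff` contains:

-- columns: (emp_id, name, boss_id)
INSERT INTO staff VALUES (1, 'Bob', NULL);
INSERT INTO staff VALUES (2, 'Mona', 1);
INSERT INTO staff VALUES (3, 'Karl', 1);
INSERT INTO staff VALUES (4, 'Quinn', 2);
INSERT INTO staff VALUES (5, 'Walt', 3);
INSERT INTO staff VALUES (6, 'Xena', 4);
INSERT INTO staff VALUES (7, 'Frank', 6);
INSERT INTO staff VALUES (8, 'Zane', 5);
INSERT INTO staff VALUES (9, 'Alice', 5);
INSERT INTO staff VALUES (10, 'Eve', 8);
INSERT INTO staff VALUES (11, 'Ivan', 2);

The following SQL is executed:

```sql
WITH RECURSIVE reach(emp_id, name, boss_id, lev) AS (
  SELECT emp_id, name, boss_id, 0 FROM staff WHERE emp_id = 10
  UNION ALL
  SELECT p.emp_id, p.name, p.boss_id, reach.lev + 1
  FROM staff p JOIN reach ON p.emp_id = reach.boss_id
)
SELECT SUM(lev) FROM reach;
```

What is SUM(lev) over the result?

Base: emp_id=10 (Eve), boss_id=8, lev 0.
Iteration 1: join on emp_id=8 -> Zane (id 8, boss_id=5, lev 1).
Iteration 2: join on emp_id=5 -> Walt (id 5, boss_id=3, lev 2).
Iteration 3: join on emp_id=3 -> Karl (id 3, boss_id=1, lev 3).
Iteration 4: join on emp_id=1 -> Bob (id 1, boss_id=NULL, lev 4).
Iteration 5: boss_id is NULL; no match; recursion stops.
SUM(lev) = 0 + 1 + 2 + 3 + 4 = 10.

10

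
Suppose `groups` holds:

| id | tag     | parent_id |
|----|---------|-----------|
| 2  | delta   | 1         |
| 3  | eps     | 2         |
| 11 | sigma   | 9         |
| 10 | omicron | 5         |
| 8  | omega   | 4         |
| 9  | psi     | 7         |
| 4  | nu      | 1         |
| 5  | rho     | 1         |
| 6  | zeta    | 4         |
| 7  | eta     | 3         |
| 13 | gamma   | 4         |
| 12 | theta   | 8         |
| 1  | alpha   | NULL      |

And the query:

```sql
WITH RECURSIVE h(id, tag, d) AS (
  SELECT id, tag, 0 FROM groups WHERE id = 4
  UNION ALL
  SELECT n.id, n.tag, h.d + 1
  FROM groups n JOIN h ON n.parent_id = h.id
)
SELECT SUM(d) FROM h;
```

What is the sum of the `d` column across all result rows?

5

Base: id=4 (nu) at d 0.
Iteration 1: rows with parent_id in {4} -> zeta (id 6, d 1), omega (id 8, d 1), gamma (id 13, d 1).
Iteration 2: rows with parent_id in {6,8,13} -> theta (id 12, d 2).
Iteration 3: no rows with parent_id in {12}; recursion stops.
SUM(d) = 0 + 1 + 1 + 1 + 2 = 5.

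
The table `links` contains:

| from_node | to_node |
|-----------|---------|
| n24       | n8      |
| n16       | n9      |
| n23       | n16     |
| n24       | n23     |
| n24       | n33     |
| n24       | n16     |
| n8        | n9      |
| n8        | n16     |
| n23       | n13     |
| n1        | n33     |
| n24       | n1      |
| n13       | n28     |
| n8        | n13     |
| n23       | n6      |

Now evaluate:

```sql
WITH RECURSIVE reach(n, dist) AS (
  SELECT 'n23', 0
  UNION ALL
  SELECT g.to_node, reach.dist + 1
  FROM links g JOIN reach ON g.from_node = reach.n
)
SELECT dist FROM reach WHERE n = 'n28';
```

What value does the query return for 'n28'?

2

Base: (n23, dist=0).
Iteration 1: edges from {n23} -> (n13, dist=1), (n16, dist=1), (n6, dist=1).
Iteration 2: edges from {n13,n16,n6} -> (n28, dist=2), (n9, dist=2).
Iteration 3: no outgoing edges from {n28,n9}; recursion stops.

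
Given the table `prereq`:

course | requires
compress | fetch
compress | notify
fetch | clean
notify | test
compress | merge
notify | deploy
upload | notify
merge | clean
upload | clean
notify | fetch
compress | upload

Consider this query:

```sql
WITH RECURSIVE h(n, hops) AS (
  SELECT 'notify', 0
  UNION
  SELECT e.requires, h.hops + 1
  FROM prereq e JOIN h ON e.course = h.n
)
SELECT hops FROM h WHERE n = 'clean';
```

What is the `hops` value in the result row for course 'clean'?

2

Base: (notify, hops=0).
Iteration 1: edges from {notify} -> (deploy, hops=1), (fetch, hops=1), (test, hops=1).
Iteration 2: edges from {deploy,fetch,test} -> (clean, hops=2).
Iteration 3: no outgoing edges from {clean}; recursion stops.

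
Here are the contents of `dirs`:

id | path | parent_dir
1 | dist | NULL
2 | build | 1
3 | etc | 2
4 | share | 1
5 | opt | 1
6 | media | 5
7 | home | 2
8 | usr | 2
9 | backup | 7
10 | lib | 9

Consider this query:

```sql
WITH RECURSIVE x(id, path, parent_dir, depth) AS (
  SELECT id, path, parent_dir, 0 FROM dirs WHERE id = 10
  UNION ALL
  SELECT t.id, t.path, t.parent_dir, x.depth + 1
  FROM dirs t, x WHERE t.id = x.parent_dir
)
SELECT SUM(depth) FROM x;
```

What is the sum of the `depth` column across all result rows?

10

Base: id=10 (lib), parent_dir=9, depth 0.
Iteration 1: join on id=9 -> backup (id 9, parent_dir=7, depth 1).
Iteration 2: join on id=7 -> home (id 7, parent_dir=2, depth 2).
Iteration 3: join on id=2 -> build (id 2, parent_dir=1, depth 3).
Iteration 4: join on id=1 -> dist (id 1, parent_dir=NULL, depth 4).
Iteration 5: parent_dir is NULL; no match; recursion stops.
SUM(depth) = 0 + 1 + 2 + 3 + 4 = 10.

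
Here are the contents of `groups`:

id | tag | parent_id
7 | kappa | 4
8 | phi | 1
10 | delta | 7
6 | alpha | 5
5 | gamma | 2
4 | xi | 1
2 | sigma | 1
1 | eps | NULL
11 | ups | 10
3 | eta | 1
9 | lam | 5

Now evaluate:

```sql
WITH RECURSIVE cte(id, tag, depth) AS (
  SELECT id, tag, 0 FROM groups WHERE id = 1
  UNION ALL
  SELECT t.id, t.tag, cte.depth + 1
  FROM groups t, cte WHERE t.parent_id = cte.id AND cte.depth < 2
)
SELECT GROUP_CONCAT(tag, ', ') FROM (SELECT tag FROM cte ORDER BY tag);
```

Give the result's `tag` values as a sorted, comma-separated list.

Base: id=1 (eps) at depth 0.
Iteration 1: rows with parent_id in {1} -> sigma (id 2, depth 1), eta (id 3, depth 1), xi (id 4, depth 1), phi (id 8, depth 1).
Iteration 2: rows with parent_id in {2,3,4,8} -> gamma (id 5, depth 2), kappa (id 7, depth 2).
Iteration 3: depth < 2 fails for all current rows; recursion stops.

eps, eta, gamma, kappa, phi, sigma, xi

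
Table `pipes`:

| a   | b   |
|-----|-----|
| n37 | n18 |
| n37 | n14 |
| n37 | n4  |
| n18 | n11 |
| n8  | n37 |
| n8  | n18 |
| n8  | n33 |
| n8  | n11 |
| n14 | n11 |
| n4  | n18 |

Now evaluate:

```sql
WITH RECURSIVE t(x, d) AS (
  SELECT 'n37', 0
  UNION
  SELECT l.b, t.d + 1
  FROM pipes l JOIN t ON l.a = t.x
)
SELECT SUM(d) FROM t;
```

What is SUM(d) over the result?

10

Base: (n37, d=0).
Iteration 1: edges from {n37} -> (n14, d=1), (n18, d=1), (n4, d=1).
Iteration 2: edges from {n14,n18,n4} -> (n11, d=2), (n18, d=2). [UNION drops 1 duplicate row(s)]
Iteration 3: edges from {n11,n18} -> (n11, d=3).
Iteration 4: no outgoing edges from {n11}; recursion stops.
SUM(d) = 0 + 1 + 1 + 1 + 2 + 2 + 3 = 10.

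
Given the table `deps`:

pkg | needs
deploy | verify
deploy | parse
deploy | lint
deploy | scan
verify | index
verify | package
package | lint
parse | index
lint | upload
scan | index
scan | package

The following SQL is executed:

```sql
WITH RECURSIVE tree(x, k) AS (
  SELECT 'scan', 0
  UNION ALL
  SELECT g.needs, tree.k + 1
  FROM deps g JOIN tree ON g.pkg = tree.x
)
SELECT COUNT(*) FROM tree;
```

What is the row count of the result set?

Base: (scan, k=0).
Iteration 1: edges from {scan} -> (index, k=1), (package, k=1).
Iteration 2: edges from {index,package} -> (lint, k=2).
Iteration 3: edges from {lint} -> (upload, k=3).
Iteration 4: no outgoing edges from {upload}; recursion stops.
Total rows emitted: 5.

5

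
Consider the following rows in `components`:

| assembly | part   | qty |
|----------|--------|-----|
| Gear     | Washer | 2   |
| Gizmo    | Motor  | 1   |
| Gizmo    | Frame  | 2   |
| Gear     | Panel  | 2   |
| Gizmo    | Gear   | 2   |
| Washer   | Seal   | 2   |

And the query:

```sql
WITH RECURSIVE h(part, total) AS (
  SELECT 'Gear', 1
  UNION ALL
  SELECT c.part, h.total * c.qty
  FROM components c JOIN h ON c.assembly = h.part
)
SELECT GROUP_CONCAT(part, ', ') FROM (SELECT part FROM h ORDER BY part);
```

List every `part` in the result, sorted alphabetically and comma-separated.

Base: (Gear, total=1).
Iteration 1: components of {Gear} -> Panel = 1*2 = 2, Washer = 1*2 = 2.
Iteration 2: components of {Panel,Washer} -> Seal = 2*2 = 4.
Iteration 3: no further components; recursion stops.

Gear, Panel, Seal, Washer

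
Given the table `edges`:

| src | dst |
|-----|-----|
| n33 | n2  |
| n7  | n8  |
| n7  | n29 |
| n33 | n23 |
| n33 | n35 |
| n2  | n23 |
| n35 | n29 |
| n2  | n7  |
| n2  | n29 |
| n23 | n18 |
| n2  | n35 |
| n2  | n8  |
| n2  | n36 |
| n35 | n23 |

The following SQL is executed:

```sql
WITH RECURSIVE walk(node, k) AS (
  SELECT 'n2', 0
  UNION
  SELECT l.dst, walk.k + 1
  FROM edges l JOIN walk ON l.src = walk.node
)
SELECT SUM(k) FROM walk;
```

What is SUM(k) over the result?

Base: (n2, k=0).
Iteration 1: edges from {n2} -> (n23, k=1), (n29, k=1), (n35, k=1), (n36, k=1), (n7, k=1), (n8, k=1).
Iteration 2: edges from {n23,n29,n35,n36,n7,n8} -> (n18, k=2), (n23, k=2), (n29, k=2), (n8, k=2). [UNION drops 1 duplicate row(s)]
Iteration 3: edges from {n18,n23,n29,n8} -> (n18, k=3).
Iteration 4: no outgoing edges from {n18}; recursion stops.
SUM(k) = 0 + 1 + 1 + 1 + 1 + 1 + 1 + 2 + 2 + 2 + 2 + 3 = 17.

17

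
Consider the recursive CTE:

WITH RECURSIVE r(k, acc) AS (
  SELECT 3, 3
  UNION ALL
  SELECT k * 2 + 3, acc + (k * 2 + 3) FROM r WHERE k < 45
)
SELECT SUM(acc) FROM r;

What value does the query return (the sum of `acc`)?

Base: k=3, acc=3.
Iteration 1: 3 < 45 holds -> k = 3 * 2 + 3 = 9, acc = 3 + 9 = 12.
Iteration 2: 9 < 45 holds -> k = 9 * 2 + 3 = 21, acc = 12 + 21 = 33.
Iteration 3: 21 < 45 holds -> k = 21 * 2 + 3 = 45, acc = 33 + 45 = 78.
Iteration 4: 45 < 45 fails; recursion stops.
SUM(acc) = 3 + 12 + 33 + 78 = 126.

126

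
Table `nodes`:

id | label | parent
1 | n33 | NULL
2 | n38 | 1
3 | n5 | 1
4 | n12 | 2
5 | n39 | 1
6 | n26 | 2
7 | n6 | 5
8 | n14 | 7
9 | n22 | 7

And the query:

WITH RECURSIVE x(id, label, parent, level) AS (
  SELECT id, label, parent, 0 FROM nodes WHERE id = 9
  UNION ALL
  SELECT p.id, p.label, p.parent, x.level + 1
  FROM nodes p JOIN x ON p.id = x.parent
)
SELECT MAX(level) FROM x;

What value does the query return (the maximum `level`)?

3

Base: id=9 (n22), parent=7, level 0.
Iteration 1: join on id=7 -> n6 (id 7, parent=5, level 1).
Iteration 2: join on id=5 -> n39 (id 5, parent=1, level 2).
Iteration 3: join on id=1 -> n33 (id 1, parent=NULL, level 3).
Iteration 4: parent is NULL; no match; recursion stops.
level values: 0, 1, 2, 3; the maximum is 3.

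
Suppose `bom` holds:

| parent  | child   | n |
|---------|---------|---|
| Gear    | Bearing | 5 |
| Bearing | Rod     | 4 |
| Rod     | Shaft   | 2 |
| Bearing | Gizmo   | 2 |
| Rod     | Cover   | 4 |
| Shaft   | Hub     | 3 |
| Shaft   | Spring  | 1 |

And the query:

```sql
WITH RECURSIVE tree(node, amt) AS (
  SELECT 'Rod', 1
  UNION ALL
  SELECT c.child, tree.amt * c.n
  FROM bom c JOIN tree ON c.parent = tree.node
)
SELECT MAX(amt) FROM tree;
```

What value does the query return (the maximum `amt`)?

6

Base: (Rod, amt=1).
Iteration 1: components of {Rod} -> Cover = 1*4 = 4, Shaft = 1*2 = 2.
Iteration 2: components of {Cover,Shaft} -> Hub = 2*3 = 6, Spring = 2*1 = 2.
Iteration 3: no further components; recursion stops.
amt values: 1, 2, 4, 6, 2; the maximum is 6.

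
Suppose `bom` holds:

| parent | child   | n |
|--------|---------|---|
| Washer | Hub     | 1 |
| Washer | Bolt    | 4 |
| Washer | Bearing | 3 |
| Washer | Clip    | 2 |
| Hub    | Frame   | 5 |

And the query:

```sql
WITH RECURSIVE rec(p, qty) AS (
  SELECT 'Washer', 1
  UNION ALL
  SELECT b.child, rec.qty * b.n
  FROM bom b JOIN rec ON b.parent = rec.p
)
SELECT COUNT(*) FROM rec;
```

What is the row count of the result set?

Base: (Washer, qty=1).
Iteration 1: components of {Washer} -> Bearing = 1*3 = 3, Bolt = 1*4 = 4, Clip = 1*2 = 2, Hub = 1*1 = 1.
Iteration 2: components of {Bearing,Bolt,Clip,Hub} -> Frame = 1*5 = 5.
Iteration 3: no further components; recursion stops.
Total rows emitted: 6.

6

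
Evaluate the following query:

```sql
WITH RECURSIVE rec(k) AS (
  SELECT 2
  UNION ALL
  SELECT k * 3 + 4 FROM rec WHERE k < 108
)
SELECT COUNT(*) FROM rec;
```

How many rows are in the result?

5

Base: k=2.
Iteration 1: 2 < 108 holds -> k = 2 * 3 + 4 = 10.
Iteration 2: 10 < 108 holds -> k = 10 * 3 + 4 = 34.
Iteration 3: 34 < 108 holds -> k = 34 * 3 + 4 = 106.
Iteration 4: 106 < 108 holds -> k = 106 * 3 + 4 = 322.
Iteration 5: 322 < 108 fails; recursion stops.
Total rows emitted: 5.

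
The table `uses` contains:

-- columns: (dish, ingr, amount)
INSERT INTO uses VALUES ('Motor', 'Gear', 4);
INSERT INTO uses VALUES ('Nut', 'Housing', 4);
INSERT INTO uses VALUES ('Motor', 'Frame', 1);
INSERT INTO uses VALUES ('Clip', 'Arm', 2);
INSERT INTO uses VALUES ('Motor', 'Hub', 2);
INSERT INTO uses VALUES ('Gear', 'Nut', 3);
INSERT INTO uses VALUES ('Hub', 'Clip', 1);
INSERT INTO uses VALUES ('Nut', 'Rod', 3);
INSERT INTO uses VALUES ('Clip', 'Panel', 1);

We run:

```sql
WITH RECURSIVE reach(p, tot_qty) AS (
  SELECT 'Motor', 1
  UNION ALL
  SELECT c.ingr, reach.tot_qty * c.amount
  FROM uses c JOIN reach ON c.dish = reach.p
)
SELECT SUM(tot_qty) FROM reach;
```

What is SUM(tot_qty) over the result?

Base: (Motor, tot_qty=1).
Iteration 1: components of {Motor} -> Frame = 1*1 = 1, Gear = 1*4 = 4, Hub = 1*2 = 2.
Iteration 2: components of {Frame,Gear,Hub} -> Clip = 2*1 = 2, Nut = 4*3 = 12.
Iteration 3: components of {Clip,Nut} -> Arm = 2*2 = 4, Housing = 12*4 = 48, Panel = 2*1 = 2, Rod = 12*3 = 36.
Iteration 4: no further components; recursion stops.
SUM(tot_qty) = 1 + 1 + 4 + 2 + 12 + 2 + 48 + 36 + 2 + 4 = 112.

112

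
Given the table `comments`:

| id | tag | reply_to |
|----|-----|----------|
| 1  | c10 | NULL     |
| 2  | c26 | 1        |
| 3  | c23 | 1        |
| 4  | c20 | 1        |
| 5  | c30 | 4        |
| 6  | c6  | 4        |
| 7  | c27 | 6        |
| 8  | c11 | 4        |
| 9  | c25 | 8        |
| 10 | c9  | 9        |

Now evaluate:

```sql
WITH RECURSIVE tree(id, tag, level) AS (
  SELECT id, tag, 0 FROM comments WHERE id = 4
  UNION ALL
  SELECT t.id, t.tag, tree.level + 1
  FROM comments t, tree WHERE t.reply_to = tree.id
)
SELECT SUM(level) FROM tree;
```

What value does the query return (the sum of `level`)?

Base: id=4 (c20) at level 0.
Iteration 1: rows with reply_to in {4} -> c30 (id 5, level 1), c6 (id 6, level 1), c11 (id 8, level 1).
Iteration 2: rows with reply_to in {5,6,8} -> c27 (id 7, level 2), c25 (id 9, level 2).
Iteration 3: rows with reply_to in {7,9} -> c9 (id 10, level 3).
Iteration 4: no rows with reply_to in {10}; recursion stops.
SUM(level) = 0 + 1 + 1 + 1 + 2 + 2 + 3 = 10.

10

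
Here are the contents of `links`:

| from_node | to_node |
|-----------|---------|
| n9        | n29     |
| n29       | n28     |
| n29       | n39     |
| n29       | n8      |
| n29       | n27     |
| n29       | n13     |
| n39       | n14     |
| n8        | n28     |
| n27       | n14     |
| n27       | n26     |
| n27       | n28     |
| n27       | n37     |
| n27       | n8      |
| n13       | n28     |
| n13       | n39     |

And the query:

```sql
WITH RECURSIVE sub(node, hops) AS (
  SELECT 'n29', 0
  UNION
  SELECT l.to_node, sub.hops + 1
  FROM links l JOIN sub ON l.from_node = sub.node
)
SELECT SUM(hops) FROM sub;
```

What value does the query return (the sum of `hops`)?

23

Base: (n29, hops=0).
Iteration 1: edges from {n29} -> (n13, hops=1), (n27, hops=1), (n28, hops=1), (n39, hops=1), (n8, hops=1).
Iteration 2: edges from {n13,n27,n28,n39,n8} -> (n14, hops=2), (n26, hops=2), (n28, hops=2), (n37, hops=2), (n39, hops=2), (n8, hops=2). [UNION drops 3 duplicate row(s)]
Iteration 3: edges from {n14,n26,n28,n37,n39,n8} -> (n14, hops=3), (n28, hops=3).
Iteration 4: no outgoing edges from {n14,n28}; recursion stops.
SUM(hops) = 0 + 1 + 1 + 1 + 1 + 1 + 2 + 2 + 2 + 2 + 2 + 2 + 3 + 3 = 23.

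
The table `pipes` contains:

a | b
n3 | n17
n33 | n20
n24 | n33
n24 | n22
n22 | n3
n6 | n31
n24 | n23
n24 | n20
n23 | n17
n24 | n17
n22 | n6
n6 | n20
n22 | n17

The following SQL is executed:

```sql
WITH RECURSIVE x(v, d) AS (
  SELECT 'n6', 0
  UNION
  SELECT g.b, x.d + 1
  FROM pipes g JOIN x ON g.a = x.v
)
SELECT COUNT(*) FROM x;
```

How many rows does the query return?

Base: (n6, d=0).
Iteration 1: edges from {n6} -> (n20, d=1), (n31, d=1).
Iteration 2: no outgoing edges from {n20,n31}; recursion stops.
Total rows emitted: 3.

3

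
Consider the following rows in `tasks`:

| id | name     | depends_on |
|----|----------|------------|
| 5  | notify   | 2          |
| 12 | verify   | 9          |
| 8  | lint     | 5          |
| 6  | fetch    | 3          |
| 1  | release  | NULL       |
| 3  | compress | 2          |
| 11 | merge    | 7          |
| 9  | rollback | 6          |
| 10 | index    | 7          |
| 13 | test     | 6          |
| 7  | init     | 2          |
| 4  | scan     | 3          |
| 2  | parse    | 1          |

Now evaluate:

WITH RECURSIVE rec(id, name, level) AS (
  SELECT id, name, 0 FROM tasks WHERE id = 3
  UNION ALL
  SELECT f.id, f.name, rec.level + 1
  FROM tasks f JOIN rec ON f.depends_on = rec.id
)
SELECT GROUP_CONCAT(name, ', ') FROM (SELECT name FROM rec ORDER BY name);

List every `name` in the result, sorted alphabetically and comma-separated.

Base: id=3 (compress) at level 0.
Iteration 1: rows with depends_on in {3} -> scan (id 4, level 1), fetch (id 6, level 1).
Iteration 2: rows with depends_on in {4,6} -> rollback (id 9, level 2), test (id 13, level 2).
Iteration 3: rows with depends_on in {9,13} -> verify (id 12, level 3).
Iteration 4: no rows with depends_on in {12}; recursion stops.

compress, fetch, rollback, scan, test, verify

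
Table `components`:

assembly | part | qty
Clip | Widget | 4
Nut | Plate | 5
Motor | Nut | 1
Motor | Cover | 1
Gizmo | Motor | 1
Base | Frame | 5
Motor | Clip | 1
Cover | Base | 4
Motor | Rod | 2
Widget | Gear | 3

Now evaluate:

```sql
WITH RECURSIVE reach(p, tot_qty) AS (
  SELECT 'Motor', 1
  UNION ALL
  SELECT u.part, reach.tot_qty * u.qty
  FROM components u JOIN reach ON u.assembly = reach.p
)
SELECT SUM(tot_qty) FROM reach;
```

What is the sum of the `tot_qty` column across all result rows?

Base: (Motor, tot_qty=1).
Iteration 1: components of {Motor} -> Clip = 1*1 = 1, Cover = 1*1 = 1, Nut = 1*1 = 1, Rod = 1*2 = 2.
Iteration 2: components of {Clip,Cover,Nut,Rod} -> Base = 1*4 = 4, Plate = 1*5 = 5, Widget = 1*4 = 4.
Iteration 3: components of {Base,Plate,Widget} -> Frame = 4*5 = 20, Gear = 4*3 = 12.
Iteration 4: no further components; recursion stops.
SUM(tot_qty) = 1 + 1 + 2 + 1 + 1 + 5 + 4 + 4 + 20 + 12 = 51.

51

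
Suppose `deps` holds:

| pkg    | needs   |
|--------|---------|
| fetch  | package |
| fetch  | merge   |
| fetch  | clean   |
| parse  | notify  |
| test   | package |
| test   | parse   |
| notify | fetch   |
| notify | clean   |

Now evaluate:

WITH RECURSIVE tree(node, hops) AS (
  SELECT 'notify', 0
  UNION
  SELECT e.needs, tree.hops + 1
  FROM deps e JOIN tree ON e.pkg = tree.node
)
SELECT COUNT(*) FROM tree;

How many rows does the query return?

Base: (notify, hops=0).
Iteration 1: edges from {notify} -> (clean, hops=1), (fetch, hops=1).
Iteration 2: edges from {clean,fetch} -> (clean, hops=2), (merge, hops=2), (package, hops=2).
Iteration 3: no outgoing edges from {clean,merge,package}; recursion stops.
Total rows emitted: 6.

6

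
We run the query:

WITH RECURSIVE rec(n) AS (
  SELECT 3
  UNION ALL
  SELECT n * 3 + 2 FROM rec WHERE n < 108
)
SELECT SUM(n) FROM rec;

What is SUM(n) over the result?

479

Base: n=3.
Iteration 1: 3 < 108 holds -> n = 3 * 3 + 2 = 11.
Iteration 2: 11 < 108 holds -> n = 11 * 3 + 2 = 35.
Iteration 3: 35 < 108 holds -> n = 35 * 3 + 2 = 107.
Iteration 4: 107 < 108 holds -> n = 107 * 3 + 2 = 323.
Iteration 5: 323 < 108 fails; recursion stops.
SUM(n) = 3 + 11 + 35 + 107 + 323 = 479.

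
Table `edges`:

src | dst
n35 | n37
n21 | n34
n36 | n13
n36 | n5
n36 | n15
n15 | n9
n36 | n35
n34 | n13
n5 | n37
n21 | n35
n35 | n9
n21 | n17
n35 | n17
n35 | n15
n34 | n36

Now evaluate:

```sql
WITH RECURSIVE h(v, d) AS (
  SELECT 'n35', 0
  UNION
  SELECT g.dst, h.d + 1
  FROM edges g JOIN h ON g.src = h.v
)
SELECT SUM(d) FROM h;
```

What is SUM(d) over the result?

6

Base: (n35, d=0).
Iteration 1: edges from {n35} -> (n15, d=1), (n17, d=1), (n37, d=1), (n9, d=1).
Iteration 2: edges from {n15,n17,n37,n9} -> (n9, d=2).
Iteration 3: no outgoing edges from {n9}; recursion stops.
SUM(d) = 0 + 1 + 1 + 1 + 1 + 2 = 6.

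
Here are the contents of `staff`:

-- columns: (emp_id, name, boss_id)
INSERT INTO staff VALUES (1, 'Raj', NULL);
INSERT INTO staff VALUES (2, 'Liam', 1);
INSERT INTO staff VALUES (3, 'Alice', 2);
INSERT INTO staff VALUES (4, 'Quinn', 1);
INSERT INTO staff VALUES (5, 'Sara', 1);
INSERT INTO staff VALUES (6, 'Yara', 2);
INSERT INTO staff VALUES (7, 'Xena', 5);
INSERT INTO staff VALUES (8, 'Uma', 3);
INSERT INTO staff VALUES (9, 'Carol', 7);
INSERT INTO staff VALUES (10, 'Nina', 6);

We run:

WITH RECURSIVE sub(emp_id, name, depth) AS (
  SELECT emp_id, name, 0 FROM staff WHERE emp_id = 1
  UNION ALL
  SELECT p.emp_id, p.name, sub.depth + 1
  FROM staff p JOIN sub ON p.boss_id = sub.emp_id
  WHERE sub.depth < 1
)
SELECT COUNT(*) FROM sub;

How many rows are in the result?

Base: emp_id=1 (Raj) at depth 0.
Iteration 1: rows with boss_id in {1} -> Liam (id 2, depth 1), Quinn (id 4, depth 1), Sara (id 5, depth 1).
Iteration 2: depth < 1 fails for all current rows; recursion stops.
Total rows emitted: 4.

4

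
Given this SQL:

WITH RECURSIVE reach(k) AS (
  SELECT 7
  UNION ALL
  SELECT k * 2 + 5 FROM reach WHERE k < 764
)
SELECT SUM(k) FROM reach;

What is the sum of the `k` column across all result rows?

Base: k=7.
Iteration 1: 7 < 764 holds -> k = 7 * 2 + 5 = 19.
Iteration 2: 19 < 764 holds -> k = 19 * 2 + 5 = 43.
Iteration 3: 43 < 764 holds -> k = 43 * 2 + 5 = 91.
Iteration 4: 91 < 764 holds -> k = 91 * 2 + 5 = 187.
Iteration 5: 187 < 764 holds -> k = 187 * 2 + 5 = 379.
Iteration 6: 379 < 764 holds -> k = 379 * 2 + 5 = 763.
Iteration 7: 763 < 764 holds -> k = 763 * 2 + 5 = 1531.
Iteration 8: 1531 < 764 fails; recursion stops.
SUM(k) = 7 + 19 + 43 + 91 + 187 + 379 + 763 + 1531 = 3020.

3020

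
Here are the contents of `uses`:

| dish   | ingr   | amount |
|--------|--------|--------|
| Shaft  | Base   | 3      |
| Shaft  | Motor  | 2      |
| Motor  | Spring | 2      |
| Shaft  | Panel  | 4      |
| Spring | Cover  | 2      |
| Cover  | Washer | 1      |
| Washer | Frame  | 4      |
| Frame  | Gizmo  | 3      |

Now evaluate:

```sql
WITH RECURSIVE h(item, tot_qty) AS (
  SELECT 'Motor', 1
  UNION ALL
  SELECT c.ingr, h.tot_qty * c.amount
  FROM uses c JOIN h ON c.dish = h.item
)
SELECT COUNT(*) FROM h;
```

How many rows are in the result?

6

Base: (Motor, tot_qty=1).
Iteration 1: components of {Motor} -> Spring = 1*2 = 2.
Iteration 2: components of {Spring} -> Cover = 2*2 = 4.
Iteration 3: components of {Cover} -> Washer = 4*1 = 4.
Iteration 4: components of {Washer} -> Frame = 4*4 = 16.
Iteration 5: components of {Frame} -> Gizmo = 16*3 = 48.
Iteration 6: no further components; recursion stops.
Total rows emitted: 6.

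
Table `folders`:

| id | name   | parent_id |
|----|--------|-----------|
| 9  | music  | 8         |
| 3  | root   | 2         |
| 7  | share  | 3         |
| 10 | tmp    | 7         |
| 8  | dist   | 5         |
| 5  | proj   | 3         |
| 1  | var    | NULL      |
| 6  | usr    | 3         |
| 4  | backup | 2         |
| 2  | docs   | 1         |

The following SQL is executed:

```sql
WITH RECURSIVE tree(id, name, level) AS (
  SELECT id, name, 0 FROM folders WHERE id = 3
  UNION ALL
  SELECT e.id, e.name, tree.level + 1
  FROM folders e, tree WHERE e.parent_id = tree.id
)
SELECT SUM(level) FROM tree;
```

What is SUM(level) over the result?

Base: id=3 (root) at level 0.
Iteration 1: rows with parent_id in {3} -> proj (id 5, level 1), usr (id 6, level 1), share (id 7, level 1).
Iteration 2: rows with parent_id in {5,6,7} -> dist (id 8, level 2), tmp (id 10, level 2).
Iteration 3: rows with parent_id in {8,10} -> music (id 9, level 3).
Iteration 4: no rows with parent_id in {9}; recursion stops.
SUM(level) = 0 + 1 + 1 + 1 + 2 + 2 + 3 = 10.

10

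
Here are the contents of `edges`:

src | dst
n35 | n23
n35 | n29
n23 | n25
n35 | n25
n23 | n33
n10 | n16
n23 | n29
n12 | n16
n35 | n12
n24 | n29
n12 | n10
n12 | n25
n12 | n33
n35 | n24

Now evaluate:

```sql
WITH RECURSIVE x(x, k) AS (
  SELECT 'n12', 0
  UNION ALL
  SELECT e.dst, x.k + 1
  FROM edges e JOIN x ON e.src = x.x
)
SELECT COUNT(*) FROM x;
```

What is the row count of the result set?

6

Base: (n12, k=0).
Iteration 1: edges from {n12} -> (n10, k=1), (n16, k=1), (n25, k=1), (n33, k=1).
Iteration 2: edges from {n10,n16,n25,n33} -> (n16, k=2).
Iteration 3: no outgoing edges from {n16}; recursion stops.
Total rows emitted: 6.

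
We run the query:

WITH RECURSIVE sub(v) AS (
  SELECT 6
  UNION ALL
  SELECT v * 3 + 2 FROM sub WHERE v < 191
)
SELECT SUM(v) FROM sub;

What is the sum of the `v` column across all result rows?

842

Base: v=6.
Iteration 1: 6 < 191 holds -> v = 6 * 3 + 2 = 20.
Iteration 2: 20 < 191 holds -> v = 20 * 3 + 2 = 62.
Iteration 3: 62 < 191 holds -> v = 62 * 3 + 2 = 188.
Iteration 4: 188 < 191 holds -> v = 188 * 3 + 2 = 566.
Iteration 5: 566 < 191 fails; recursion stops.
SUM(v) = 6 + 20 + 62 + 188 + 566 = 842.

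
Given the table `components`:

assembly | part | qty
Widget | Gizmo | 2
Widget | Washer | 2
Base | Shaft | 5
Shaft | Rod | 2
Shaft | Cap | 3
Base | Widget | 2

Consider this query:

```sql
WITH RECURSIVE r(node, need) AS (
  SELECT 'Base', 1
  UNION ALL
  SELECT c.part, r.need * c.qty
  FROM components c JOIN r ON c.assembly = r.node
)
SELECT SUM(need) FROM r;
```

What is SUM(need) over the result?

41

Base: (Base, need=1).
Iteration 1: components of {Base} -> Shaft = 1*5 = 5, Widget = 1*2 = 2.
Iteration 2: components of {Shaft,Widget} -> Cap = 5*3 = 15, Gizmo = 2*2 = 4, Rod = 5*2 = 10, Washer = 2*2 = 4.
Iteration 3: no further components; recursion stops.
SUM(need) = 1 + 2 + 5 + 4 + 4 + 15 + 10 = 41.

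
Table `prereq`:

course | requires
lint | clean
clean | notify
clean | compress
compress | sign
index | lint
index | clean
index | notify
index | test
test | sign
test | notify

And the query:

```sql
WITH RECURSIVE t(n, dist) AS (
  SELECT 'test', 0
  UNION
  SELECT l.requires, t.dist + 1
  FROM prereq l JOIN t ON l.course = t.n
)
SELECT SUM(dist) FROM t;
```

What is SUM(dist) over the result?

Base: (test, dist=0).
Iteration 1: edges from {test} -> (notify, dist=1), (sign, dist=1).
Iteration 2: no outgoing edges from {notify,sign}; recursion stops.
SUM(dist) = 0 + 1 + 1 = 2.

2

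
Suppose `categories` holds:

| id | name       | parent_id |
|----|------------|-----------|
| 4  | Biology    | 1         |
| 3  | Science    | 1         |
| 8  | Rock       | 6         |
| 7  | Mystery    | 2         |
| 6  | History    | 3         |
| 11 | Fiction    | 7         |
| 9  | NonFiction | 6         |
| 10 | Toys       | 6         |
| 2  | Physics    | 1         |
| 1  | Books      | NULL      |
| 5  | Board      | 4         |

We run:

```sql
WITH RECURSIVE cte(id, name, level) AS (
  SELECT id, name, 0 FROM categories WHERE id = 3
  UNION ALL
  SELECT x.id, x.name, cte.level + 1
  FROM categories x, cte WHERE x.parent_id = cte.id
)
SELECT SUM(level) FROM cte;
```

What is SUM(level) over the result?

Base: id=3 (Science) at level 0.
Iteration 1: rows with parent_id in {3} -> History (id 6, level 1).
Iteration 2: rows with parent_id in {6} -> Rock (id 8, level 2), NonFiction (id 9, level 2), Toys (id 10, level 2).
Iteration 3: no rows with parent_id in {8,9,10}; recursion stops.
SUM(level) = 0 + 1 + 2 + 2 + 2 = 7.

7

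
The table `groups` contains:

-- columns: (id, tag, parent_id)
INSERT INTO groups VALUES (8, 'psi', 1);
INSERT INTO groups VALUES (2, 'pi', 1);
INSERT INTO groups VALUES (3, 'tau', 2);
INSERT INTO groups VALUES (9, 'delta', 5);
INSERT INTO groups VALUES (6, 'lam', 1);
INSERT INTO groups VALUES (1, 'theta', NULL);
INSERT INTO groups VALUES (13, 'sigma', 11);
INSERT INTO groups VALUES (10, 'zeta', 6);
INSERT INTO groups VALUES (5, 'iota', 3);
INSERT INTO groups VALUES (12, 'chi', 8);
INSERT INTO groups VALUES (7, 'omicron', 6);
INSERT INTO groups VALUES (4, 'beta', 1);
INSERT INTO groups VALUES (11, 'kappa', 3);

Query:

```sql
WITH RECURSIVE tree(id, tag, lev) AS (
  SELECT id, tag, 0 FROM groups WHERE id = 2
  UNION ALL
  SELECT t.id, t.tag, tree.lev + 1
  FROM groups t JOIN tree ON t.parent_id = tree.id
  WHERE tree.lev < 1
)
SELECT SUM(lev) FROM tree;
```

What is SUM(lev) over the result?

1

Base: id=2 (pi) at lev 0.
Iteration 1: rows with parent_id in {2} -> tau (id 3, lev 1).
Iteration 2: lev < 1 fails for all current rows; recursion stops.
SUM(lev) = 0 + 1 = 1.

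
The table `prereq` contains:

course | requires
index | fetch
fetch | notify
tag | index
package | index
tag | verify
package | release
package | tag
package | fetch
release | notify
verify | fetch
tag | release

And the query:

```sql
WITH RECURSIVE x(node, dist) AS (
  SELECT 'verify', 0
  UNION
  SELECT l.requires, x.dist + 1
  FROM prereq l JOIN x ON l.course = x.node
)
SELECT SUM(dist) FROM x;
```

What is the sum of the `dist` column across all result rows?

3

Base: (verify, dist=0).
Iteration 1: edges from {verify} -> (fetch, dist=1).
Iteration 2: edges from {fetch} -> (notify, dist=2).
Iteration 3: no outgoing edges from {notify}; recursion stops.
SUM(dist) = 0 + 1 + 2 = 3.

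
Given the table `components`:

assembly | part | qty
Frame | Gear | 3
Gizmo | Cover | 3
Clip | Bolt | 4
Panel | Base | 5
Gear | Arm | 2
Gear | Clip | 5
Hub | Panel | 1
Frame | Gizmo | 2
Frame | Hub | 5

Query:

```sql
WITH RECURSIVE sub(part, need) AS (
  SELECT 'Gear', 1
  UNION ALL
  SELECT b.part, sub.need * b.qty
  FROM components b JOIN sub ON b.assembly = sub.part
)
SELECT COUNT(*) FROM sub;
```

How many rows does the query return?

4

Base: (Gear, need=1).
Iteration 1: components of {Gear} -> Arm = 1*2 = 2, Clip = 1*5 = 5.
Iteration 2: components of {Arm,Clip} -> Bolt = 5*4 = 20.
Iteration 3: no further components; recursion stops.
Total rows emitted: 4.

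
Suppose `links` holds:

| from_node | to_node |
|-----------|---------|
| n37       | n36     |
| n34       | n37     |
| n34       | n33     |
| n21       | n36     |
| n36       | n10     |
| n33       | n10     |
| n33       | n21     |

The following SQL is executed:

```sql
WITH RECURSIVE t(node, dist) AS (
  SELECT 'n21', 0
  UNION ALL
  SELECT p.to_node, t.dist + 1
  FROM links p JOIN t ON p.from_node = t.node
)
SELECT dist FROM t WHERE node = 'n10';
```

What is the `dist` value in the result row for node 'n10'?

Base: (n21, dist=0).
Iteration 1: edges from {n21} -> (n36, dist=1).
Iteration 2: edges from {n36} -> (n10, dist=2).
Iteration 3: no outgoing edges from {n10}; recursion stops.

2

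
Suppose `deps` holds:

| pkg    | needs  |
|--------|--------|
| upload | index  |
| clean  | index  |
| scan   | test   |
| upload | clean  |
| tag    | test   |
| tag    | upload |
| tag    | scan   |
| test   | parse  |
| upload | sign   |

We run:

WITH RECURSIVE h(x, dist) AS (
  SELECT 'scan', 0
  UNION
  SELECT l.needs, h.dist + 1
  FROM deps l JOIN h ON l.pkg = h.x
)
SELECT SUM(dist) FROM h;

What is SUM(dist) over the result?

3

Base: (scan, dist=0).
Iteration 1: edges from {scan} -> (test, dist=1).
Iteration 2: edges from {test} -> (parse, dist=2).
Iteration 3: no outgoing edges from {parse}; recursion stops.
SUM(dist) = 0 + 1 + 2 = 3.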